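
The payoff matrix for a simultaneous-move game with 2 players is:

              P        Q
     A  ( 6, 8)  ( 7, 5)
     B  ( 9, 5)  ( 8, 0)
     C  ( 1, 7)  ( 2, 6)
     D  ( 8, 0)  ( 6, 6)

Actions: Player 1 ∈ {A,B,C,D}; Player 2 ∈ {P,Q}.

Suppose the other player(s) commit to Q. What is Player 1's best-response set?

P1 best: {B}

u_1(A vs Q) = 7
u_1(B vs Q) = 8
u_1(C vs Q) = 2
u_1(D vs Q) = 6
max payoff 8 at {B}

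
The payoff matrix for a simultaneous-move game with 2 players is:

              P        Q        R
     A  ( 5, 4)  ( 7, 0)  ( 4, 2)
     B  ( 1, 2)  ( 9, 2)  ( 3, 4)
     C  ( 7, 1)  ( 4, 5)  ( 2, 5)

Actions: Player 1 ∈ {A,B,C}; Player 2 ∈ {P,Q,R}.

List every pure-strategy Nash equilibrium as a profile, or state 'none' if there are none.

PSNE: ∅

(A,P): not NE [P1→C gives 7>5]
(A,Q): not NE [P1→B gives 9>7; P2→P gives 4>0]
(A,R): not NE [P2→P gives 4>2]
(B,P): not NE [P1→C gives 7>1; P2→R gives 4>2]
(B,Q): not NE [P2→R gives 4>2]
(B,R): not NE [P1→A gives 4>3]
(C,P): not NE [P2→R gives 5>1]
(C,Q): not NE [P1→B gives 9>4]
(C,R): not NE [P1→A gives 4>2]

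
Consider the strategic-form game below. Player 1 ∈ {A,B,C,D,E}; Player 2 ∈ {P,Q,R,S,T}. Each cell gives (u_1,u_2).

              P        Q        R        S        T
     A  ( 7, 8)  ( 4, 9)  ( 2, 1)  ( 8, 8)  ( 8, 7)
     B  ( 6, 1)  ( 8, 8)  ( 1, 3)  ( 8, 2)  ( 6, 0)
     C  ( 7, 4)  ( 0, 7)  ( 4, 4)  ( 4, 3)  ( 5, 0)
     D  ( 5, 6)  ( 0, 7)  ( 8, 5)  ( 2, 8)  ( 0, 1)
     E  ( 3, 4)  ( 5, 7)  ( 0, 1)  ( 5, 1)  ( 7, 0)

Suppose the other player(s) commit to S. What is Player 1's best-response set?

u_1(A vs S) = 8
u_1(B vs S) = 8
u_1(C vs S) = 4
u_1(D vs S) = 2
u_1(E vs S) = 5
max payoff 8 at {A,B}

argmax u_1 = {A,B}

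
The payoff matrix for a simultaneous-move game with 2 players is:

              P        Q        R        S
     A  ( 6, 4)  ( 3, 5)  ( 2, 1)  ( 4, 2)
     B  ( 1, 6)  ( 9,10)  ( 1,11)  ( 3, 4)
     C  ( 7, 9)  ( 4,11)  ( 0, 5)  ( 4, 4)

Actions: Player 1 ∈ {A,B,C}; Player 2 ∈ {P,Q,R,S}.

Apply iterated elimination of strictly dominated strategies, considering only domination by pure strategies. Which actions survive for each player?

Remaining: P1:{A,B} P2:{Q,R}

P2 drop P (Q beats it: A:5>4 B:10>6 C:11>9)
P2 drop S (Q beats it: A:5>2 B:10>4 C:11>4)
P1 drop C (B beats it: Q:9>4 R:1>0)
P1→{A,B} P2→{Q,R}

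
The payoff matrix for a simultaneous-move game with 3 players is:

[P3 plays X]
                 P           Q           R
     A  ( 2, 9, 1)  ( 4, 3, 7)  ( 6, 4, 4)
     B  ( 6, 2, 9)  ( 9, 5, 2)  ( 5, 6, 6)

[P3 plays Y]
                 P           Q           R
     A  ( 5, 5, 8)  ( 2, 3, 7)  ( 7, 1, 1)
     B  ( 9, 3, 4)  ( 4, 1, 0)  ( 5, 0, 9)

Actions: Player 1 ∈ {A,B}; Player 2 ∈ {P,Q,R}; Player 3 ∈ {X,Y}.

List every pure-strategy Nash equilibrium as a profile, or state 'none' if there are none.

(A,P,X): not NE [P1→B gives 6>2; P3→Y gives 8>1]
(A,P,Y): not NE [P1→B gives 9>5]
(A,Q,X): not NE [P1→B gives 9>4; P2→P gives 9>3]
(A,Q,Y): not NE [P1→B gives 4>2; P2→P gives 5>3]
(A,R,X): not NE [P2→P gives 9>4]
(A,R,Y): not NE [P2→P gives 5>1; P3→X gives 4>1]
(B,P,X): not NE [P2→R gives 6>2]
(B,P,Y): not NE [P3→X gives 9>4]
(B,Q,X): not NE [P2→R gives 6>5]
(B,Q,Y): not NE [P2→P gives 3>1; P3→X gives 2>0]
(B,R,X): not NE [P1→A gives 6>5; P3→Y gives 9>6]
(B,R,Y): not NE [P1→A gives 7>5; P2→P gives 3>0]

No pure NE.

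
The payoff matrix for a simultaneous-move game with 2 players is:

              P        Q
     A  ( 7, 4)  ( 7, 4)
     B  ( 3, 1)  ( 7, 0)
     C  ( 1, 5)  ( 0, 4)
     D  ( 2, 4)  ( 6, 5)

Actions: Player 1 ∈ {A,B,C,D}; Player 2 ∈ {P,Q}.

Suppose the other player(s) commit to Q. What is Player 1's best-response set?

BR_1 = {A,B}

u_1(A vs Q) = 7
u_1(B vs Q) = 7
u_1(C vs Q) = 0
u_1(D vs Q) = 6
max payoff 7 at {A,B}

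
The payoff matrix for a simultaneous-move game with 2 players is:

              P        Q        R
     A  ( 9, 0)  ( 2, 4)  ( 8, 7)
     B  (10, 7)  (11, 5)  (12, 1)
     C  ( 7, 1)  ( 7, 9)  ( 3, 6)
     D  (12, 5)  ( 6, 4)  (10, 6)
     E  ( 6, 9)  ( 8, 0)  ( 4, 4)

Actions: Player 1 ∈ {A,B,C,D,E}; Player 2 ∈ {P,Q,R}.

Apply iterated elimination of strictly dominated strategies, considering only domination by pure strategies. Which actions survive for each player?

Remaining: P1:{B,D} P2:{P,R}

P1 drop A (B beats it: P:10>9 Q:11>2 R:12>8)
P1 drop C (B beats it: P:10>7 Q:11>7 R:12>3)
P1 drop E (B beats it: P:10>6 Q:11>8 R:12>4)
P2 drop Q (P beats it: B:7>5 D:5>4)
P1→{B,D} P2→{P,R}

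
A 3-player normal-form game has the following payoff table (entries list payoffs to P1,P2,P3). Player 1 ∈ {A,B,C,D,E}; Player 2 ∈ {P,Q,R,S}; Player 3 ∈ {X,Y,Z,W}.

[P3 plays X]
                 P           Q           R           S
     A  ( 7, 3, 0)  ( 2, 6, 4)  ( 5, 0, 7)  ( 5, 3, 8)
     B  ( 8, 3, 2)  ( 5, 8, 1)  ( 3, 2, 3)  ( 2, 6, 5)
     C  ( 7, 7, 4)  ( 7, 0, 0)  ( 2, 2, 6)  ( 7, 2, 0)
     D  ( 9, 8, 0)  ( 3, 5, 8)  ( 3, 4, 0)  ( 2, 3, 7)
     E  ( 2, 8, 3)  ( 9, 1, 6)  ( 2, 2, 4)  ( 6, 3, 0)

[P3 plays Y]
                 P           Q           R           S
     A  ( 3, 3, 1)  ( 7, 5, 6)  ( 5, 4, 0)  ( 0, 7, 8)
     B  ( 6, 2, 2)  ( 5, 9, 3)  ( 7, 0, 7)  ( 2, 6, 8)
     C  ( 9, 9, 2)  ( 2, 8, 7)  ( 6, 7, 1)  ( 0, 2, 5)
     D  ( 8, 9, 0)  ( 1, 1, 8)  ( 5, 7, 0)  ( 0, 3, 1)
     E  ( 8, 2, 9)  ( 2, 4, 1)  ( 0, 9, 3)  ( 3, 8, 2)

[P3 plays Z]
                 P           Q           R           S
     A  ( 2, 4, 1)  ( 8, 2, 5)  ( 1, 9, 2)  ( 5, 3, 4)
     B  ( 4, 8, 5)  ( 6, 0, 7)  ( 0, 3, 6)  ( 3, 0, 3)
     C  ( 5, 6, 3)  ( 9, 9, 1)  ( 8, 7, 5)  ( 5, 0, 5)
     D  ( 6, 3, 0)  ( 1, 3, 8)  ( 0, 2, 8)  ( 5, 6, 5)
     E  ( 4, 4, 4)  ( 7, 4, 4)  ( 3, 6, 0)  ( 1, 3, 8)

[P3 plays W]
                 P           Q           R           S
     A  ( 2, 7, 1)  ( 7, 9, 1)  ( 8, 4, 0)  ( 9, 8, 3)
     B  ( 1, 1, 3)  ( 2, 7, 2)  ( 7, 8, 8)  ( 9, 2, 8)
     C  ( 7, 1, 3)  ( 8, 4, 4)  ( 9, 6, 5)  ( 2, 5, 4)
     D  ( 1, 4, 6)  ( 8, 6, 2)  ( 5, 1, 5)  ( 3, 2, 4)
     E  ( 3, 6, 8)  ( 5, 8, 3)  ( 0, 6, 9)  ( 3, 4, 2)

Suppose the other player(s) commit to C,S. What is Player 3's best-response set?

u_3(X vs C,S) = 0
u_3(Y vs C,S) = 5
u_3(Z vs C,S) = 5
u_3(W vs C,S) = 4
max payoff 5 at {Y,Z}

BR_3 = {Y,Z}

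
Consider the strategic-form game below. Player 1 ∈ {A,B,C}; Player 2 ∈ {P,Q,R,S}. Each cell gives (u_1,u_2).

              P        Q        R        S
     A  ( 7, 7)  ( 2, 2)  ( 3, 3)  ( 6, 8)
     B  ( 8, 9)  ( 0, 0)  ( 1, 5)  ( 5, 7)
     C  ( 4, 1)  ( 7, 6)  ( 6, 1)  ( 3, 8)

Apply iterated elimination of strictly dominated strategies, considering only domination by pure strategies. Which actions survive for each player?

P2 drop Q (S beats it: A:8>2 B:7>0 C:8>6)
P2 drop R (S beats it: A:8>3 B:7>5 C:8>1)
P1 drop C (A beats it: P:7>4 S:6>3)
P1→{A,B} P2→{P,S}

Remaining: P1:{A,B} P2:{P,S}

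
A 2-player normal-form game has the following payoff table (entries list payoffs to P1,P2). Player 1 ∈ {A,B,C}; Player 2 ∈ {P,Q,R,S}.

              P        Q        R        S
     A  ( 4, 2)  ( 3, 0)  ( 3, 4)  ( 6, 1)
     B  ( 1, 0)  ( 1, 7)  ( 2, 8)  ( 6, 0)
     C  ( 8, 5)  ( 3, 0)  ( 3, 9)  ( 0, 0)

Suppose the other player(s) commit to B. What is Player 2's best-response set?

u_2(P vs B) = 0
u_2(Q vs B) = 7
u_2(R vs B) = 8
u_2(S vs B) = 0
max payoff 8 at {R}

P2 best: {R}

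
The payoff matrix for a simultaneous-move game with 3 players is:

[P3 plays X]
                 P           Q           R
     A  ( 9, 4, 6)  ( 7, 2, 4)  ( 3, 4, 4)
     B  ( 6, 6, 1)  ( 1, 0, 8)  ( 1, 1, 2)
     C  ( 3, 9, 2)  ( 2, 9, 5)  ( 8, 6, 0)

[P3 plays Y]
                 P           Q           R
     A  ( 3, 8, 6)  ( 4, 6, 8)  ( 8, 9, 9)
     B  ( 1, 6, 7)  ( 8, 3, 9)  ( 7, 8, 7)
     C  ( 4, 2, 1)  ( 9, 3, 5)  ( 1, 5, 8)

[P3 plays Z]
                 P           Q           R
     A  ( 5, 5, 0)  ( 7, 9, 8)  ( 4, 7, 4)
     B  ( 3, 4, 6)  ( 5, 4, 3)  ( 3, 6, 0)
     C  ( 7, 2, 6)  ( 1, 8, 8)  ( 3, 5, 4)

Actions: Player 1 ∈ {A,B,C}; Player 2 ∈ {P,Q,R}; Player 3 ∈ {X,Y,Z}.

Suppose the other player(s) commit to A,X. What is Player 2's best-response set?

argmax u_2 = {P,R}

u_2(P vs A,X) = 4
u_2(Q vs A,X) = 2
u_2(R vs A,X) = 4
max payoff 4 at {P,R}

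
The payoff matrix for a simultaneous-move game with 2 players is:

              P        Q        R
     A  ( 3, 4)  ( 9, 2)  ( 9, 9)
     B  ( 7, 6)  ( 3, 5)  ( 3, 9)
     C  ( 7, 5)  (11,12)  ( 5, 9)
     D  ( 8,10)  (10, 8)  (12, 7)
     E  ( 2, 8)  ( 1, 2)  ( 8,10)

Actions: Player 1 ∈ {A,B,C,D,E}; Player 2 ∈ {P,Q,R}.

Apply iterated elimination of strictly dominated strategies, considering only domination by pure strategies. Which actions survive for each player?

Remaining: P1:{C,D} P2:{P,Q}

P1 drop A (D beats it: P:8>3 Q:10>9 R:12>9)
P1 drop B (D beats it: P:8>7 Q:10>3 R:12>3)
P1 drop E (D beats it: P:8>2 Q:10>1 R:12>8)
P2 drop R (Q beats it: C:12>9 D:8>7)
P1→{C,D} P2→{P,Q}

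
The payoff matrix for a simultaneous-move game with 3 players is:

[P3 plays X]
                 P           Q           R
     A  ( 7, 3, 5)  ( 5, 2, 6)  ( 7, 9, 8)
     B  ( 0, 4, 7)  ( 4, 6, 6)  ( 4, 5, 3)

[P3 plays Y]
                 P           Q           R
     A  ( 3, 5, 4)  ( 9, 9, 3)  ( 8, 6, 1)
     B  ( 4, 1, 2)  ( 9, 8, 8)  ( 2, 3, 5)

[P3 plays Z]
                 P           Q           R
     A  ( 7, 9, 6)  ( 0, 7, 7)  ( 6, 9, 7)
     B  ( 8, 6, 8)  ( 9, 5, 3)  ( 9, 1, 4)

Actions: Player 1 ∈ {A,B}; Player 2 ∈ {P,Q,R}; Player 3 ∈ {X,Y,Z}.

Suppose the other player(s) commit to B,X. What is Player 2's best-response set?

P2 best: {Q}

u_2(P vs B,X) = 4
u_2(Q vs B,X) = 6
u_2(R vs B,X) = 5
max payoff 6 at {Q}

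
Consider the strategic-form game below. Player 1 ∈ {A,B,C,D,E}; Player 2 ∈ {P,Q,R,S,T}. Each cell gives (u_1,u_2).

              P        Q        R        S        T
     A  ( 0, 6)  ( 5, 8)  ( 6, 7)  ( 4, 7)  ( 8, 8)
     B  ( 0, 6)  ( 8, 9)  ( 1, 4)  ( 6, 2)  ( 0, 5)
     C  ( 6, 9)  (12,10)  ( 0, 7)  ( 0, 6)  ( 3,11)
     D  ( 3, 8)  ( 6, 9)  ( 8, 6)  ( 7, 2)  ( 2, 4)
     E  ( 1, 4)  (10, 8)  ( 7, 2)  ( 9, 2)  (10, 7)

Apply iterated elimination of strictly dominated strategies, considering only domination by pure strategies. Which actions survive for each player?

P1 drop A (E beats it: P:1>0 Q:10>5 R:7>6 S:9>4 T:10>8)
P1 drop B (E beats it: P:1>0 Q:10>8 R:7>1 S:9>6 T:10>0)
P2 drop P (Q beats it: C:10>9 D:9>8 E:8>4)
P2 drop R (Q beats it: C:10>7 D:9>6 E:8>2)
P1 drop D (E beats it: Q:10>6 S:9>7 T:10>2)
P2 drop S (Q beats it: C:10>6 E:8>2)
P1→{C,E} P2→{Q,T}

Remaining: P1:{C,E} P2:{Q,T}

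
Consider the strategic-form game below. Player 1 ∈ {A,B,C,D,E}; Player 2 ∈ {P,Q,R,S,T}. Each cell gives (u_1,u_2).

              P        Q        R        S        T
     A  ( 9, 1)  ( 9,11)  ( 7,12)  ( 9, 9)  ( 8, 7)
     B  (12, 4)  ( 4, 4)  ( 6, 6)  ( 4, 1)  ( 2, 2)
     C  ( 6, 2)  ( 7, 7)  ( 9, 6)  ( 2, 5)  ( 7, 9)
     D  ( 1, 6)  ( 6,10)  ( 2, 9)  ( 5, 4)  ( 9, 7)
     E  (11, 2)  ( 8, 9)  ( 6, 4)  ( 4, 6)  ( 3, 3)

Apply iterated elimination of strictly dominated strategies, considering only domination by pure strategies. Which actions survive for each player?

Remaining: P1:{A,C,D} P2:{Q,R,T}

P2 drop P (R beats it: A:12>1 B:6>4 C:6>2 D:9>6 E:4>2)
P1 drop B (A beats it: Q:9>4 R:7>6 S:9>4 T:8>2)
P1 drop E (A beats it: Q:9>8 R:7>6 S:9>4 T:8>3)
P2 drop S (Q beats it: A:11>9 C:7>5 D:10>4)
P1→{A,C,D} P2→{Q,R,T}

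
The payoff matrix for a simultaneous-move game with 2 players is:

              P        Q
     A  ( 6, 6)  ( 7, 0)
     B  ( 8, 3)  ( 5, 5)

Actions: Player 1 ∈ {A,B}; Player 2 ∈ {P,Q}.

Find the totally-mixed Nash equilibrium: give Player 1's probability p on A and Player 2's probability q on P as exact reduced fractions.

p=1/4, q=1/2

P1 indiff ⇒ q·6+(1-q)·7 = q·8+(1-q)·5 ⇒ q(-2) = (1-q)(-2) ⇒ q = 1/2
P2 indiff ⇒ p·6+(1-p)·3 = p·0+(1-p)·5 ⇒ p(6) = (1-p)(2) ⇒ p = 1/4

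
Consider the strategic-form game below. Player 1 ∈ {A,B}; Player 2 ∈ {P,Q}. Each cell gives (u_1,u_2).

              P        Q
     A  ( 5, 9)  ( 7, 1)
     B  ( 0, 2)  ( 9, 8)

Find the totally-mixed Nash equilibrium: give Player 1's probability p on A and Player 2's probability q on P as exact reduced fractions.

P1 indiff ⇒ q·5+(1-q)·7 = q·0+(1-q)·9 ⇒ q(5) = (1-q)(2) ⇒ q = 2/7
P2 indiff ⇒ p·9+(1-p)·2 = p·1+(1-p)·8 ⇒ p(8) = (1-p)(6) ⇒ p = 3/7

P1 mixes 3/7 on A; P2 mixes 2/7 on P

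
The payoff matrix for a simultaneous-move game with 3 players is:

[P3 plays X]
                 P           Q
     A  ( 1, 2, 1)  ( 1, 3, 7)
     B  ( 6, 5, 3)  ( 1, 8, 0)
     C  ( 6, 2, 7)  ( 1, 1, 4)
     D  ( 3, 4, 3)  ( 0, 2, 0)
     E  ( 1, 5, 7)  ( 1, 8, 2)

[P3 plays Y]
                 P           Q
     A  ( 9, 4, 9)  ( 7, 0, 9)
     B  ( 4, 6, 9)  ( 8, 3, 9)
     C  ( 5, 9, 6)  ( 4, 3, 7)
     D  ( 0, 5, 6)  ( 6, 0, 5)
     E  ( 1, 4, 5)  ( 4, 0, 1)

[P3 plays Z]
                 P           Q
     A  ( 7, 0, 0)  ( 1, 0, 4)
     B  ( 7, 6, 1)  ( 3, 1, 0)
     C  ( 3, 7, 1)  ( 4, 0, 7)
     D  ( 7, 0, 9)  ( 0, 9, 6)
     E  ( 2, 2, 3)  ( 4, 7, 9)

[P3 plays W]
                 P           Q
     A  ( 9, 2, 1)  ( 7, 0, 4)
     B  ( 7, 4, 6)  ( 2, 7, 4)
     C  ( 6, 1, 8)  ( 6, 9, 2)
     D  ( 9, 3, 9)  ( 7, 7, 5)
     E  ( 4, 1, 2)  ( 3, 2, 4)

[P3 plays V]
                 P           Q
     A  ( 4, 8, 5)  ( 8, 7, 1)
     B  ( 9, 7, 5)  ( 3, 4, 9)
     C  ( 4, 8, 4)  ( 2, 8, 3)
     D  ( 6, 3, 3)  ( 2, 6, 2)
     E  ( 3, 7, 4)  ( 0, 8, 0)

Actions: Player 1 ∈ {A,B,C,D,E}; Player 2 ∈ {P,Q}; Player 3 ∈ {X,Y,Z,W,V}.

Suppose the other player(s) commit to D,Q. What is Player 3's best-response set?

BR_3 = {Z}

u_3(X vs D,Q) = 0
u_3(Y vs D,Q) = 5
u_3(Z vs D,Q) = 6
u_3(W vs D,Q) = 5
u_3(V vs D,Q) = 2
max payoff 6 at {Z}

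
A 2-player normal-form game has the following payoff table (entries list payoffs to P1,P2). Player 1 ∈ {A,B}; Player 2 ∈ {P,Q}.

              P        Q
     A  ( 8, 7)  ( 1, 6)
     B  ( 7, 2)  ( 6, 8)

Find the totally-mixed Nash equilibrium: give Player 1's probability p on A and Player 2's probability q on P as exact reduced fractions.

P1 indiff ⇒ q·8+(1-q)·1 = q·7+(1-q)·6 ⇒ q(1) = (1-q)(5) ⇒ q = 5/6
P2 indiff ⇒ p·7+(1-p)·2 = p·6+(1-p)·8 ⇒ p(1) = (1-p)(6) ⇒ p = 6/7

P1 mixes 6/7 on A; P2 mixes 5/6 on P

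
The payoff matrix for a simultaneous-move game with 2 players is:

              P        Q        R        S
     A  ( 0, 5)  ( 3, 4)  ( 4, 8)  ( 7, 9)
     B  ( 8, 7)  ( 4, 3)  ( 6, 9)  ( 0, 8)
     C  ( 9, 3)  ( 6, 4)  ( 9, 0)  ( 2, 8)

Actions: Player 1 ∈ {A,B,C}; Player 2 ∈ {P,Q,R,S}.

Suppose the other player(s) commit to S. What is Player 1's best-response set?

u_1(A vs S) = 7
u_1(B vs S) = 0
u_1(C vs S) = 2
max payoff 7 at {A}

P1 best: {A}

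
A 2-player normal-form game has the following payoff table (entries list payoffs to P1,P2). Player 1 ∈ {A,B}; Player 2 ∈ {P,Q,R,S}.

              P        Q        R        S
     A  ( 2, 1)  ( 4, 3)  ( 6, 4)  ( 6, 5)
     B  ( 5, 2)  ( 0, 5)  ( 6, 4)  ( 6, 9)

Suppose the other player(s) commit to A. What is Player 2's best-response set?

BR_2 = {S}

u_2(P vs A) = 1
u_2(Q vs A) = 3
u_2(R vs A) = 4
u_2(S vs A) = 5
max payoff 5 at {S}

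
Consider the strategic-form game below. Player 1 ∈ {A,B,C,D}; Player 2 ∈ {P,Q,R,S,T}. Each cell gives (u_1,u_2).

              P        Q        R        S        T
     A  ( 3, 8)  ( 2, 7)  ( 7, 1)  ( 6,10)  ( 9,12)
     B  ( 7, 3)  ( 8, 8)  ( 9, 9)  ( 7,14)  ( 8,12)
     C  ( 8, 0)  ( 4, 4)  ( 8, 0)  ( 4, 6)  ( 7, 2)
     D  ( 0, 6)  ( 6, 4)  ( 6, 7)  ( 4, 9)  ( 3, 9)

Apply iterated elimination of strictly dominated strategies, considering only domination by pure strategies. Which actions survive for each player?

P1 drop D (B beats it: P:7>0 Q:8>6 R:9>6 S:7>4 T:8>3)
P2 drop P (S beats it: A:10>8 B:14>3 C:6>0)
P1 drop C (B beats it: Q:8>4 R:9>8 S:7>4 T:8>7)
P2 drop Q (S beats it: A:10>7 B:14>8)
P2 drop R (S beats it: A:10>1 B:14>9)
P1→{A,B} P2→{S,T}

IESDS → P1:{A,B} P2:{S,T}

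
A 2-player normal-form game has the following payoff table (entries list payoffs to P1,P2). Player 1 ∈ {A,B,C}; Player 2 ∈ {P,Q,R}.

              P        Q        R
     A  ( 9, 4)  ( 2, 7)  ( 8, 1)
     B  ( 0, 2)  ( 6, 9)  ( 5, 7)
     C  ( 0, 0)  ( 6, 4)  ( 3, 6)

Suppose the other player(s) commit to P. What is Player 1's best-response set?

u_1(A vs P) = 9
u_1(B vs P) = 0
u_1(C vs P) = 0
max payoff 9 at {A}

argmax u_1 = {A}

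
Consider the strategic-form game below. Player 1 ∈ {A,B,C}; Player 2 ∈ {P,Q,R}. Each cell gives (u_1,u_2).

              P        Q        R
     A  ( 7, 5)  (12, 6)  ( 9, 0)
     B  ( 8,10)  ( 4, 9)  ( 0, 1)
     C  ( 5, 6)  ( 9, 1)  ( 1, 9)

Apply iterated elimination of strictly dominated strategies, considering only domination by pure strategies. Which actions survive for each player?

Survivors P1:{A,B} P2:{P,Q}

P1 drop C (A beats it: P:7>5 Q:12>9 R:9>1)
P2 drop R (P beats it: A:5>0 B:10>1)
P1→{A,B} P2→{P,Q}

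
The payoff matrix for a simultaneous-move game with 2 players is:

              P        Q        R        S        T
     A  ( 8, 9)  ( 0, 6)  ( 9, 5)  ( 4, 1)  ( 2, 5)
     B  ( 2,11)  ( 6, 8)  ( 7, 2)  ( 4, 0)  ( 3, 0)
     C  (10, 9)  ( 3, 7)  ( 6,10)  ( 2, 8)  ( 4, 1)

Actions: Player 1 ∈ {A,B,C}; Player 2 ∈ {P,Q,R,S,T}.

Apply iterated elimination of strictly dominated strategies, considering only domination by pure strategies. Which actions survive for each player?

P2 drop Q (P beats it: A:9>6 B:11>8 C:9>7)
P2 drop S (P beats it: A:9>1 B:11>0 C:9>8)
P2 drop T (P beats it: A:9>5 B:11>0 C:9>1)
P1 drop B (A beats it: P:8>2 R:9>7)
P1→{A,C} P2→{P,R}

IESDS → P1:{A,C} P2:{P,R}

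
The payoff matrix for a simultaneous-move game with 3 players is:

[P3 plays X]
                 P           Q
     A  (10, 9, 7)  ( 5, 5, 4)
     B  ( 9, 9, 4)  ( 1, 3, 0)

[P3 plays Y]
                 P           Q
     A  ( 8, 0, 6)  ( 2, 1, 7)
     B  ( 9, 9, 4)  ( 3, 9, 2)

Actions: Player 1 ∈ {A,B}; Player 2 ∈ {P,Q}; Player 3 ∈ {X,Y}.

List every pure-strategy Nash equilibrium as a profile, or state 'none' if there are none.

(A,P,X): NE
(A,P,Y): not NE [P1→B gives 9>8; P2→Q gives 1>0; P3→X gives 7>6]
(A,Q,X): not NE [P2→P gives 9>5; P3→Y gives 7>4]
(A,Q,Y): not NE [P1→B gives 3>2]
(B,P,X): not NE [P1→A gives 10>9]
(B,P,Y): NE
(B,Q,X): not NE [P1→A gives 5>1; P2→P gives 9>3; P3→Y gives 2>0]
(B,Q,Y): NE

PSNE = {(A,P,X), (B,P,Y), (B,Q,Y)}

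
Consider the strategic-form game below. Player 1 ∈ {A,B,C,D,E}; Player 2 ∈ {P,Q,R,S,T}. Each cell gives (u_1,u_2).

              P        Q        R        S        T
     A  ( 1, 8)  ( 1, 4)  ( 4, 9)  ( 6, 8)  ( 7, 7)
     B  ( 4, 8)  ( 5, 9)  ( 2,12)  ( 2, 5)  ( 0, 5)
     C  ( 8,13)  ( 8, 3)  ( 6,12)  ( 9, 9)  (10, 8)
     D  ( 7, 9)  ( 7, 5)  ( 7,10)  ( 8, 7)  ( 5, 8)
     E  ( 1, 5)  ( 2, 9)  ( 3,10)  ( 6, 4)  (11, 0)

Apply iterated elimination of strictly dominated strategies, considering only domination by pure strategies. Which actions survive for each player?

Survivors P1:{C,D} P2:{P,R}

P1 drop A (C beats it: P:8>1 Q:8>1 R:6>4 S:9>6 T:10>7)
P1 drop B (C beats it: P:8>4 Q:8>5 R:6>2 S:9>2 T:10>0)
P2 drop Q (R beats it: C:12>3 D:10>5 E:10>9)
P2 drop S (P beats it: C:13>9 D:9>7 E:5>4)
P2 drop T (P beats it: C:13>8 D:9>8 E:5>0)
P1 drop E (C beats it: P:8>1 R:6>3)
P1→{C,D} P2→{P,R}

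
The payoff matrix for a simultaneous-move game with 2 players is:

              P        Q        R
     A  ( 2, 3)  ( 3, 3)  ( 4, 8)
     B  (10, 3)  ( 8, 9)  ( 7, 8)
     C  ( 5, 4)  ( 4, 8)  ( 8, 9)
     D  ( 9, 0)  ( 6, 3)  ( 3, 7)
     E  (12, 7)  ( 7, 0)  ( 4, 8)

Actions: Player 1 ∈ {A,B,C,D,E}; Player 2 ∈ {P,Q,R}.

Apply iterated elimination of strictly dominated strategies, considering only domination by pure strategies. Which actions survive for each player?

P1 drop A (B beats it: P:10>2 Q:8>3 R:7>4)
P1 drop D (B beats it: P:10>9 Q:8>6 R:7>3)
P2 drop P (R beats it: B:8>3 C:9>4 E:8>7)
P1 drop E (B beats it: Q:8>7 R:7>4)
P1→{B,C} P2→{Q,R}

IESDS → P1:{B,C} P2:{Q,R}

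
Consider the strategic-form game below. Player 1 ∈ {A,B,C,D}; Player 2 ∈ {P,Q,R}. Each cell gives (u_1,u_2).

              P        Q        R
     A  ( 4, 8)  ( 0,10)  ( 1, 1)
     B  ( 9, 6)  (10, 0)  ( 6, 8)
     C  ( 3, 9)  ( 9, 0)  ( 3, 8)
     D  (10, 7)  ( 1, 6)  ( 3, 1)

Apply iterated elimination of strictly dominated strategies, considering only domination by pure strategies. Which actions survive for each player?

IESDS → P1:{B,D} P2:{P,R}

P1 drop A (B beats it: P:9>4 Q:10>0 R:6>1)
P1 drop C (B beats it: P:9>3 Q:10>9 R:6>3)
P2 drop Q (P beats it: B:6>0 D:7>6)
P1→{B,D} P2→{P,R}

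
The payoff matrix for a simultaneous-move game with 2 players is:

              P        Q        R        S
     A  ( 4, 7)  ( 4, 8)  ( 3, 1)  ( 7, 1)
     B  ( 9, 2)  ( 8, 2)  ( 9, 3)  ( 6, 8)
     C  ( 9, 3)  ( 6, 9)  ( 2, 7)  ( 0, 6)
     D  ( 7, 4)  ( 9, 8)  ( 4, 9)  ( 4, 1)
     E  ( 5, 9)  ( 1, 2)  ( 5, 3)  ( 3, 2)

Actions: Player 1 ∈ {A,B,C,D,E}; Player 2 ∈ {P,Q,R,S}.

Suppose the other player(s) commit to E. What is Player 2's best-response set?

argmax u_2 = {P}

u_2(P vs E) = 9
u_2(Q vs E) = 2
u_2(R vs E) = 3
u_2(S vs E) = 2
max payoff 9 at {P}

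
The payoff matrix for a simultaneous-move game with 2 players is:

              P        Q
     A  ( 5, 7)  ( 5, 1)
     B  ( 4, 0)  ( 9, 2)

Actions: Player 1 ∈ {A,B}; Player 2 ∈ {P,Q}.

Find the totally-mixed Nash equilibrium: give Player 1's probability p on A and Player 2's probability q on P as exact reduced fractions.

P1 mixes 1/4 on A; P2 mixes 4/5 on P

P1 indiff ⇒ q·5+(1-q)·5 = q·4+(1-q)·9 ⇒ q(1) = (1-q)(4) ⇒ q = 4/5
P2 indiff ⇒ p·7+(1-p)·0 = p·1+(1-p)·2 ⇒ p(6) = (1-p)(2) ⇒ p = 1/4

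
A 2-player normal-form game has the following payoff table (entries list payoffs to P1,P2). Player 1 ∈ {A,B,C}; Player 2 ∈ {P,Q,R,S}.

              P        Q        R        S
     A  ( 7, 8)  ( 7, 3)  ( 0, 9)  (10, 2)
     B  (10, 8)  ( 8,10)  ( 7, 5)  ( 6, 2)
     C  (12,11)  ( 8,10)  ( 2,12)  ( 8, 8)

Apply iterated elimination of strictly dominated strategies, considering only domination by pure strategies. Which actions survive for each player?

P2 drop S (P beats it: A:8>2 B:8>2 C:11>8)
P1 drop A (B beats it: P:10>7 Q:8>7 R:7>0)
P1→{B,C} P2→{P,Q,R}

Remaining: P1:{B,C} P2:{P,Q,R}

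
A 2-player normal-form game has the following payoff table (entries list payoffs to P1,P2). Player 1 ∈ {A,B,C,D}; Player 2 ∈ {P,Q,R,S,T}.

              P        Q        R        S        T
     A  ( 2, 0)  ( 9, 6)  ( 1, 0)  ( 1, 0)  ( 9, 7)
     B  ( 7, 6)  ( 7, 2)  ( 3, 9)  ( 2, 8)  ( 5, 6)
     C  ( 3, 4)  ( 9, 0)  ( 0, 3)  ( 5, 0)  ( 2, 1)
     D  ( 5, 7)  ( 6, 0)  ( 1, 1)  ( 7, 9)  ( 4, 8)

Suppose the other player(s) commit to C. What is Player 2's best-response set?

u_2(P vs C) = 4
u_2(Q vs C) = 0
u_2(R vs C) = 3
u_2(S vs C) = 0
u_2(T vs C) = 1
max payoff 4 at {P}

argmax u_2 = {P}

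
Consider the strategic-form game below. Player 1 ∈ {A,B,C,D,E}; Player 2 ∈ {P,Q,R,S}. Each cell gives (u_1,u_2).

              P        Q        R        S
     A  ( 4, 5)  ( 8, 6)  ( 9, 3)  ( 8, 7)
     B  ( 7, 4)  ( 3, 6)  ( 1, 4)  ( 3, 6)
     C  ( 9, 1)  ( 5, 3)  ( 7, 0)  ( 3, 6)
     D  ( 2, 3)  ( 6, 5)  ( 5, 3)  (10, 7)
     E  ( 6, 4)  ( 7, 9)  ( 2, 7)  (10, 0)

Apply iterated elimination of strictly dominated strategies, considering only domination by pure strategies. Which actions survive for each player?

P2 drop P (Q beats it: A:6>5 B:6>4 C:3>1 D:5>3 E:9>4)
P1 drop B (A beats it: Q:8>3 R:9>1 S:8>3)
P1 drop C (A beats it: Q:8>5 R:9>7 S:8>3)
P2 drop R (Q beats it: A:6>3 D:5>3 E:9>7)
P1→{A,D,E} P2→{Q,S}

IESDS → P1:{A,D,E} P2:{Q,S}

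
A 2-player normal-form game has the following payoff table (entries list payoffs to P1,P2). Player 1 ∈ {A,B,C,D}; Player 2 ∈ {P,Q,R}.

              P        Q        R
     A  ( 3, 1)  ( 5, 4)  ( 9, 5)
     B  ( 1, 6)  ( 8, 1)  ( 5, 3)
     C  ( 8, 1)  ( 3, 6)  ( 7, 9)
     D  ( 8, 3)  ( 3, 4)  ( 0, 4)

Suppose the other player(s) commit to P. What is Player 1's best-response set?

P1 best: {C,D}

u_1(A vs P) = 3
u_1(B vs P) = 1
u_1(C vs P) = 8
u_1(D vs P) = 8
max payoff 8 at {C,D}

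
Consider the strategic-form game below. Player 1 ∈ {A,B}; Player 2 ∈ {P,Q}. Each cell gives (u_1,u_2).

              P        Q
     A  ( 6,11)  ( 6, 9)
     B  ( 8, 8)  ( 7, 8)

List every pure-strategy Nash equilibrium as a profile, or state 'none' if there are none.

PSNE = {(B,P), (B,Q)}

(A,P): not NE [P1→B gives 8>6]
(A,Q): not NE [P1→B gives 7>6; P2→P gives 11>9]
(B,P): NE
(B,Q): NE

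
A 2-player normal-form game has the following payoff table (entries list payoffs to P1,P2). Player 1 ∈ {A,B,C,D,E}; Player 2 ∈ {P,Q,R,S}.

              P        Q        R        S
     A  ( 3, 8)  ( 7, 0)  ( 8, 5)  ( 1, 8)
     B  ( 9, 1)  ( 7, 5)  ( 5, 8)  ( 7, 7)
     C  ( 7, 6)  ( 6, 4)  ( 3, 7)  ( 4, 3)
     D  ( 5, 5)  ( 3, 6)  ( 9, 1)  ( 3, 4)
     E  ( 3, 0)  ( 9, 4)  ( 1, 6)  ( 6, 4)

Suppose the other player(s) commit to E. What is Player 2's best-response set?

u_2(P vs E) = 0
u_2(Q vs E) = 4
u_2(R vs E) = 6
u_2(S vs E) = 4
max payoff 6 at {R}

BR_2 = {R}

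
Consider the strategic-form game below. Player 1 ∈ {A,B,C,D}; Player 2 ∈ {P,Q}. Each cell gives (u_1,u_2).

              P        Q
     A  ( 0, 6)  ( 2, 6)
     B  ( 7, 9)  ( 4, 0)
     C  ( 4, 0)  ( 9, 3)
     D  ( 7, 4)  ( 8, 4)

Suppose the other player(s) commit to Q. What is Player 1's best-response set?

u_1(A vs Q) = 2
u_1(B vs Q) = 4
u_1(C vs Q) = 9
u_1(D vs Q) = 8
max payoff 9 at {C}

argmax u_1 = {C}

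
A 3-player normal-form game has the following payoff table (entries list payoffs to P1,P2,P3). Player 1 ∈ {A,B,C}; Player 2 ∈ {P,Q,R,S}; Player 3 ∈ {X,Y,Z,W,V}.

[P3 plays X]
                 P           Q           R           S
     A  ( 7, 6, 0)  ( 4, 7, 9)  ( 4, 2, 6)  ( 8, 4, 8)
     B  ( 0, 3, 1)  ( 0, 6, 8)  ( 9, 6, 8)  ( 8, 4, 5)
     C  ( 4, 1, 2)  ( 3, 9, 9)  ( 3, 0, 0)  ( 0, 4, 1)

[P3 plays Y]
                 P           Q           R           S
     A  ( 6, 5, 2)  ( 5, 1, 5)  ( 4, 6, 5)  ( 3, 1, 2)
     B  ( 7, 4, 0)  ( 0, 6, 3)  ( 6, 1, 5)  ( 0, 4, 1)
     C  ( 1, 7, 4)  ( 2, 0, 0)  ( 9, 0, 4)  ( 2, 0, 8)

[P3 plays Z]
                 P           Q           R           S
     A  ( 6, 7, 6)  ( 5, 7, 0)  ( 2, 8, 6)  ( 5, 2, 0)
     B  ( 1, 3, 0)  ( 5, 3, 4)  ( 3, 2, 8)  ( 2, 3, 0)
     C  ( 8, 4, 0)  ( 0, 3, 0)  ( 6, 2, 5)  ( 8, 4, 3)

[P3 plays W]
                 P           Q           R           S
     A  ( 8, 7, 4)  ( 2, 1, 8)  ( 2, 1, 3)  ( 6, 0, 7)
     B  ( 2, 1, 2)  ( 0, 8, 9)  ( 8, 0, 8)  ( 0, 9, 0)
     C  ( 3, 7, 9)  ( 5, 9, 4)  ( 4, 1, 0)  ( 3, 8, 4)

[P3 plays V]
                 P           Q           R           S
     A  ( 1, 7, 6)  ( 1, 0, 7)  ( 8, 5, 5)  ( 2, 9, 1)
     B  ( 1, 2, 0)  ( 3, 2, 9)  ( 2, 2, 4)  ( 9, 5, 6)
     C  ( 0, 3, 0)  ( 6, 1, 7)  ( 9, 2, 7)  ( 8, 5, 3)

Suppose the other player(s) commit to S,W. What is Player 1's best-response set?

P1 best: {A}

u_1(A vs S,W) = 6
u_1(B vs S,W) = 0
u_1(C vs S,W) = 3
max payoff 6 at {A}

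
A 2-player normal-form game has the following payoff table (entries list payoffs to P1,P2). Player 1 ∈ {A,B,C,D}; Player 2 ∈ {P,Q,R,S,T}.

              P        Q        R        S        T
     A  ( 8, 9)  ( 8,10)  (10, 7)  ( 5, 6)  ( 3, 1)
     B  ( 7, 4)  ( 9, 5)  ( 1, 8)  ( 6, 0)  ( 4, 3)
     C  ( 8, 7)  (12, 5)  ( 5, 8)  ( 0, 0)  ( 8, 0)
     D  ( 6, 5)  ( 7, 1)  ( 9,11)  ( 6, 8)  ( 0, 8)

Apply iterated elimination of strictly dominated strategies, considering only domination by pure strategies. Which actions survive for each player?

P2 drop S (R beats it: A:7>6 B:8>0 C:8>0 D:11>8)
P1 drop B (C beats it: P:8>7 Q:12>9 R:5>1 T:8>4)
P1 drop D (A beats it: P:8>6 Q:8>7 R:10>9 T:3>0)
P2 drop T (P beats it: A:9>1 C:7>0)
P1→{A,C} P2→{P,Q,R}

Survivors P1:{A,C} P2:{P,Q,R}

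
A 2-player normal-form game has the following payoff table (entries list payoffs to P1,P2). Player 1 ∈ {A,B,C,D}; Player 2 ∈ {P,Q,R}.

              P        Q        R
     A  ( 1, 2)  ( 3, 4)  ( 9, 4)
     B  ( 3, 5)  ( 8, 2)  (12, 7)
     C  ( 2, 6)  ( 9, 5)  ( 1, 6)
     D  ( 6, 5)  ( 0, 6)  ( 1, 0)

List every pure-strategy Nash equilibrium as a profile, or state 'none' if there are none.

(A,P): not NE [P1→D gives 6>1; P2→R gives 4>2]
(A,Q): not NE [P1→C gives 9>3]
(A,R): not NE [P1→B gives 12>9]
(B,P): not NE [P1→D gives 6>3; P2→R gives 7>5]
(B,Q): not NE [P1→C gives 9>8; P2→R gives 7>2]
(B,R): NE
(C,P): not NE [P1→D gives 6>2]
(C,Q): not NE [P2→R gives 6>5]
(C,R): not NE [P1→B gives 12>1]
(D,P): not NE [P2→Q gives 6>5]
(D,Q): not NE [P1→C gives 9>0]
(D,R): not NE [P1→B gives 12>1; P2→Q gives 6>0]

Nash profiles: (B,R)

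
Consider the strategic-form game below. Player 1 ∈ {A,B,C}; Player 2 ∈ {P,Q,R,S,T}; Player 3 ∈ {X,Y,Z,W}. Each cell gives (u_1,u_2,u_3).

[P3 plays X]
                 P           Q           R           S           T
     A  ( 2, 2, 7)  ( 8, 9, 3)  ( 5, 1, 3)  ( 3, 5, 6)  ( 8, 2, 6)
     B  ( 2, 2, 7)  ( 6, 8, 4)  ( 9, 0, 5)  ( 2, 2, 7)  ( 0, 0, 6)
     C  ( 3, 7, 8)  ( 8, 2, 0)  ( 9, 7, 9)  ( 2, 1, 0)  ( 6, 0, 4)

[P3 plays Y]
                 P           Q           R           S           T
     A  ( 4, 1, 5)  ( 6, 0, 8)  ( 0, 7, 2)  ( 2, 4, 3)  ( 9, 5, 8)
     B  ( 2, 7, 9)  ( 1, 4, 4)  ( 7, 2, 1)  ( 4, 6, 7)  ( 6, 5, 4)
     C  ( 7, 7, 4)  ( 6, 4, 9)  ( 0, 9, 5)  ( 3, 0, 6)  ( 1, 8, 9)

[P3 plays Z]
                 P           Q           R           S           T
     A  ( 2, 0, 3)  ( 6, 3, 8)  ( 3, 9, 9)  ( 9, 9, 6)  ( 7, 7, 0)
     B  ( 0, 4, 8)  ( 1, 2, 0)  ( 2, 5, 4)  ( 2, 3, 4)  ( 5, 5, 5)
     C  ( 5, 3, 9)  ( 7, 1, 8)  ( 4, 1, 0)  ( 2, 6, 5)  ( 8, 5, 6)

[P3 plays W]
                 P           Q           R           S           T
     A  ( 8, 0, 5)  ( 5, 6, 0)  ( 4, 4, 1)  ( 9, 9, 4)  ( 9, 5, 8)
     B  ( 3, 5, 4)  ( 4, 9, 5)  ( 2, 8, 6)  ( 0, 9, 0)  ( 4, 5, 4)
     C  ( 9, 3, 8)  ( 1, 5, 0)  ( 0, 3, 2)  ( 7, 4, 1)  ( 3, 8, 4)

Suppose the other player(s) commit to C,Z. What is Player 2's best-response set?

argmax u_2 = {S}

u_2(P vs C,Z) = 3
u_2(Q vs C,Z) = 1
u_2(R vs C,Z) = 1
u_2(S vs C,Z) = 6
u_2(T vs C,Z) = 5
max payoff 6 at {S}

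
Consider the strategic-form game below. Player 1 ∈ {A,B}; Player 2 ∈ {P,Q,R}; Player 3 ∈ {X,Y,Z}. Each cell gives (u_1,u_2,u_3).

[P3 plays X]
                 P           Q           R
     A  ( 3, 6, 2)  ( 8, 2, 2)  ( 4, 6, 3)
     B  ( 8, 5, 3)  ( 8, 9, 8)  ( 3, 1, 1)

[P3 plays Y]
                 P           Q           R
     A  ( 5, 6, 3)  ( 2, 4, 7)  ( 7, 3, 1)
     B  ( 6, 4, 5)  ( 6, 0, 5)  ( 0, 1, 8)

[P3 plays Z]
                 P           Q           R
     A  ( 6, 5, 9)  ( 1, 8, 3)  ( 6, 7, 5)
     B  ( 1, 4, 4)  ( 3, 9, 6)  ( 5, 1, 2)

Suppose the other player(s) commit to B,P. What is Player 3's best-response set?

P3 best: {Y}

u_3(X vs B,P) = 3
u_3(Y vs B,P) = 5
u_3(Z vs B,P) = 4
max payoff 5 at {Y}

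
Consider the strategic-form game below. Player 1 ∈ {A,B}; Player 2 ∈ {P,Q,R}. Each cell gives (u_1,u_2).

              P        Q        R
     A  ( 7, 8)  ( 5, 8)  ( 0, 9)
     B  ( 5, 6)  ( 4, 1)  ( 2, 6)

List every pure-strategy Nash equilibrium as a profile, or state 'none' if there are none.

Nash profiles: (B,R)

(A,P): not NE [P2→R gives 9>8]
(A,Q): not NE [P2→R gives 9>8]
(A,R): not NE [P1→B gives 2>0]
(B,P): not NE [P1→A gives 7>5]
(B,Q): not NE [P1→A gives 5>4; P2→R gives 6>1]
(B,R): NE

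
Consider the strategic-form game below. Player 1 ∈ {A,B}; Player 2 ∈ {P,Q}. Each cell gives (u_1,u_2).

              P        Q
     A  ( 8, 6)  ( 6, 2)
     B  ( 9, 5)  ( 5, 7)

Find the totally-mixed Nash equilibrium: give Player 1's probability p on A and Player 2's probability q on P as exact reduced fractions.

P1 indiff ⇒ q·8+(1-q)·6 = q·9+(1-q)·5 ⇒ q(-1) = (1-q)(-1) ⇒ q = 1/2
P2 indiff ⇒ p·6+(1-p)·5 = p·2+(1-p)·7 ⇒ p(4) = (1-p)(2) ⇒ p = 1/3

P1 mixes 1/3 on A; P2 mixes 1/2 on P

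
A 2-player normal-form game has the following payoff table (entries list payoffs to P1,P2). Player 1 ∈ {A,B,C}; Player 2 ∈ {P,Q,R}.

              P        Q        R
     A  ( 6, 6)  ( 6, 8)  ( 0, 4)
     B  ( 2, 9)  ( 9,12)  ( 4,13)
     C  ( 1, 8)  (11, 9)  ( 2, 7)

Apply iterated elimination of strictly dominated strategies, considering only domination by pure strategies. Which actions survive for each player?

P2 drop P (Q beats it: A:8>6 B:12>9 C:9>8)
P1 drop A (B beats it: Q:9>6 R:4>0)
P1→{B,C} P2→{Q,R}

IESDS → P1:{B,C} P2:{Q,R}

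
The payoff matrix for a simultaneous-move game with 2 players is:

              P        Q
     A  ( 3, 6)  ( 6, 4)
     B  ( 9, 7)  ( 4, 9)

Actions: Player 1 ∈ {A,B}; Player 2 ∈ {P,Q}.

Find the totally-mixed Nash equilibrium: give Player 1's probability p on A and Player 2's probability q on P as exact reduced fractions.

P1 mixes 1/2 on A; P2 mixes 1/4 on P

P1 indiff ⇒ q·3+(1-q)·6 = q·9+(1-q)·4 ⇒ q(-6) = (1-q)(-2) ⇒ q = 1/4
P2 indiff ⇒ p·6+(1-p)·7 = p·4+(1-p)·9 ⇒ p(2) = (1-p)(2) ⇒ p = 1/2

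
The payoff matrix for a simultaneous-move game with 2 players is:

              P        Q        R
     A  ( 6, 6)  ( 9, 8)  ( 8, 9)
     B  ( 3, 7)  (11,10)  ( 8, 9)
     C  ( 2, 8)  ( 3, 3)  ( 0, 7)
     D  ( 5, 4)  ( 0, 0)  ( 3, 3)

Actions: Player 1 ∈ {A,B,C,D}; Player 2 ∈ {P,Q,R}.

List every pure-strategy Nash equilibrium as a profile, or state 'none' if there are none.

Nash profiles: (A,R), (B,Q)

(A,P): not NE [P2→R gives 9>6]
(A,Q): not NE [P1→B gives 11>9; P2→R gives 9>8]
(A,R): NE
(B,P): not NE [P1→A gives 6>3; P2→Q gives 10>7]
(B,Q): NE
(B,R): not NE [P2→Q gives 10>9]
(C,P): not NE [P1→A gives 6>2]
(C,Q): not NE [P1→B gives 11>3; P2→P gives 8>3]
(C,R): not NE [P1→B gives 8>0; P2→P gives 8>7]
(D,P): not NE [P1→A gives 6>5]
(D,Q): not NE [P1→B gives 11>0; P2→P gives 4>0]
(D,R): not NE [P1→B gives 8>3; P2→P gives 4>3]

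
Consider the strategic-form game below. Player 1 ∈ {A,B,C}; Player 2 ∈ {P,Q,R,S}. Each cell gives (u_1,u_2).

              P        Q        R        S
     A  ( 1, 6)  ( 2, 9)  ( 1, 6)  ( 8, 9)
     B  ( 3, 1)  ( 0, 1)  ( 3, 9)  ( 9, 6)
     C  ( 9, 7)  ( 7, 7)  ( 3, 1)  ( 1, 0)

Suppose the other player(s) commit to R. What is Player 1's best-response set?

P1 best: {B,C}

u_1(A vs R) = 1
u_1(B vs R) = 3
u_1(C vs R) = 3
max payoff 3 at {B,C}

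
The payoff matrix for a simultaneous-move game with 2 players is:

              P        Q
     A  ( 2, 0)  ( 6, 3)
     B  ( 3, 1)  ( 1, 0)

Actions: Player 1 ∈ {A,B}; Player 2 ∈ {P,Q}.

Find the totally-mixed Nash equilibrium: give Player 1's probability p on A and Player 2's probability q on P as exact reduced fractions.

p=1/4, q=5/6

P1 indiff ⇒ q·2+(1-q)·6 = q·3+(1-q)·1 ⇒ q(-1) = (1-q)(-5) ⇒ q = 5/6
P2 indiff ⇒ p·0+(1-p)·1 = p·3+(1-p)·0 ⇒ p(-3) = (1-p)(-1) ⇒ p = 1/4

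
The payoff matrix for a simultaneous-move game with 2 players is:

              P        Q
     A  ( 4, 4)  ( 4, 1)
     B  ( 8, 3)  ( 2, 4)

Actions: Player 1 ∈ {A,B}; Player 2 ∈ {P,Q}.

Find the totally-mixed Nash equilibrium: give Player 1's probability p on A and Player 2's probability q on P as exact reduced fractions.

P1 mixes 1/4 on A; P2 mixes 1/3 on P

P1 indiff ⇒ q·4+(1-q)·4 = q·8+(1-q)·2 ⇒ q(-4) = (1-q)(-2) ⇒ q = 1/3
P2 indiff ⇒ p·4+(1-p)·3 = p·1+(1-p)·4 ⇒ p(3) = (1-p)(1) ⇒ p = 1/4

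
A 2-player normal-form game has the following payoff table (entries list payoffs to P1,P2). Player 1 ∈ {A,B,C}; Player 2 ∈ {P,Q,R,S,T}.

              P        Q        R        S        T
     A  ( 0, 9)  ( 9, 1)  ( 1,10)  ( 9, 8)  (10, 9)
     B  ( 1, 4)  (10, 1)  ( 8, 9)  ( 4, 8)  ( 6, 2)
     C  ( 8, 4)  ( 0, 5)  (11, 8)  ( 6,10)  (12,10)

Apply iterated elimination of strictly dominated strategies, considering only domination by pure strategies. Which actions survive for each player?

Survivors P1:{A,C} P2:{R,S,T}

P2 drop P (R beats it: A:10>9 B:9>4 C:8>4)
P2 drop Q (R beats it: A:10>1 B:9>1 C:8>5)
P1 drop B (C beats it: R:11>8 S:6>4 T:12>6)
P1→{A,C} P2→{R,S,T}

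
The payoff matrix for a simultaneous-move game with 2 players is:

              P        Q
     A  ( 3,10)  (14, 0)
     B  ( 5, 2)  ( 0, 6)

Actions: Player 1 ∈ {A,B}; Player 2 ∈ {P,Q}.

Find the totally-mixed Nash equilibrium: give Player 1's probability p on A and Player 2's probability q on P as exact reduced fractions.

P1 indiff ⇒ q·3+(1-q)·14 = q·5+(1-q)·0 ⇒ q(-2) = (1-q)(-14) ⇒ q = 7/8
P2 indiff ⇒ p·10+(1-p)·2 = p·0+(1-p)·6 ⇒ p(10) = (1-p)(4) ⇒ p = 2/7

P1 mixes 2/7 on A; P2 mixes 7/8 on P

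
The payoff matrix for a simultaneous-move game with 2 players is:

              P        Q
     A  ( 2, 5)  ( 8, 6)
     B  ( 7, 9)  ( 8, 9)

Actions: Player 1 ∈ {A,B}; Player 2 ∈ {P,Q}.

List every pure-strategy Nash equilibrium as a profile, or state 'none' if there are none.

(A,P): not NE [P1→B gives 7>2; P2→Q gives 6>5]
(A,Q): NE
(B,P): NE
(B,Q): NE

Nash profiles: (A,Q), (B,P), (B,Q)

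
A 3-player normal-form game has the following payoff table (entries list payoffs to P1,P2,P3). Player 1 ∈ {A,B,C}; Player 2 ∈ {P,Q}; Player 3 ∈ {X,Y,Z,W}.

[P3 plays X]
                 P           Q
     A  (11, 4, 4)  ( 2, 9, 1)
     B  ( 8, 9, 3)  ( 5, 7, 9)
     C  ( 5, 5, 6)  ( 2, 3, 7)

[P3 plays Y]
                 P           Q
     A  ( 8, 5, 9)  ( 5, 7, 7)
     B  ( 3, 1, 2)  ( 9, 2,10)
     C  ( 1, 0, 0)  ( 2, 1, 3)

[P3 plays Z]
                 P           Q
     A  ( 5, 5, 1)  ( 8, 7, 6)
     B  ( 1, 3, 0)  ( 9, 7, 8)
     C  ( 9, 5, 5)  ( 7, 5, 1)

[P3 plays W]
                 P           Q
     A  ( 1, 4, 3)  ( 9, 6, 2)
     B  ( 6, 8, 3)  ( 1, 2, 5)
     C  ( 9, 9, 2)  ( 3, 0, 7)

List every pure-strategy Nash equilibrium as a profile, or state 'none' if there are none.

(A,P,X): not NE [P2→Q gives 9>4; P3→Y gives 9>4]
(A,P,Y): not NE [P2→Q gives 7>5]
(A,P,Z): not NE [P1→C gives 9>5; P2→Q gives 7>5; P3→Y gives 9>1]
(A,P,W): not NE [P1→C gives 9>1; P2→Q gives 6>4; P3→Y gives 9>3]
(A,Q,X): not NE [P1→B gives 5>2; P3→Y gives 7>1]
(A,Q,Y): not NE [P1→B gives 9>5]
(A,Q,Z): not NE [P1→B gives 9>8; P3→Y gives 7>6]
(A,Q,W): not NE [P3→Y gives 7>2]
(B,P,X): not NE [P1→A gives 11>8]
(B,P,Y): not NE [P1→A gives 8>3; P2→Q gives 2>1; P3→W gives 3>2]
(B,P,Z): not NE [P1→C gives 9>1; P2→Q gives 7>3; P3→W gives 3>0]
(B,P,W): not NE [P1→C gives 9>6]
(B,Q,X): not NE [P2→P gives 9>7; P3→Y gives 10>9]
(B,Q,Y): NE
(B,Q,Z): not NE [P3→Y gives 10>8]
(B,Q,W): not NE [P1→A gives 9>1; P2→P gives 8>2; P3→Y gives 10>5]
(C,P,X): not NE [P1→A gives 11>5]
(C,P,Y): not NE [P1→A gives 8>1; P2→Q gives 1>0; P3→X gives 6>0]
(C,P,Z): not NE [P3→X gives 6>5]
(C,P,W): not NE [P3→X gives 6>2]
(C,Q,X): not NE [P1→B gives 5>2; P2→P gives 5>3]
(C,Q,Y): not NE [P1→B gives 9>2; P3→W gives 7>3]
(C,Q,Z): not NE [P1→B gives 9>7; P3→W gives 7>1]
(C,Q,W): not NE [P1→A gives 9>3; P2→P gives 9>0]

NE set: (B,Q,Y)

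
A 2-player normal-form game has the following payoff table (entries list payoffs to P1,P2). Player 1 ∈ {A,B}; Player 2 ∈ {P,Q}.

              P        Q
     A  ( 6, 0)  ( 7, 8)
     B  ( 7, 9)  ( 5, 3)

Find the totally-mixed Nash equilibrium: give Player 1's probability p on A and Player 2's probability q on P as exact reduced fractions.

p=3/7, q=2/3

P1 indiff ⇒ q·6+(1-q)·7 = q·7+(1-q)·5 ⇒ q(-1) = (1-q)(-2) ⇒ q = 2/3
P2 indiff ⇒ p·0+(1-p)·9 = p·8+(1-p)·3 ⇒ p(-8) = (1-p)(-6) ⇒ p = 3/7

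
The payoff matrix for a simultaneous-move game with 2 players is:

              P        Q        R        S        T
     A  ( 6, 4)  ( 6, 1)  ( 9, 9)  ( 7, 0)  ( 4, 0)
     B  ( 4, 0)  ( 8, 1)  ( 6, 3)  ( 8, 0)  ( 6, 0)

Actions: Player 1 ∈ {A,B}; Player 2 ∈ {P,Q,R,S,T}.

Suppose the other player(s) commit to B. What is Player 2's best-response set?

u_2(P vs B) = 0
u_2(Q vs B) = 1
u_2(R vs B) = 3
u_2(S vs B) = 0
u_2(T vs B) = 0
max payoff 3 at {R}

P2 best: {R}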